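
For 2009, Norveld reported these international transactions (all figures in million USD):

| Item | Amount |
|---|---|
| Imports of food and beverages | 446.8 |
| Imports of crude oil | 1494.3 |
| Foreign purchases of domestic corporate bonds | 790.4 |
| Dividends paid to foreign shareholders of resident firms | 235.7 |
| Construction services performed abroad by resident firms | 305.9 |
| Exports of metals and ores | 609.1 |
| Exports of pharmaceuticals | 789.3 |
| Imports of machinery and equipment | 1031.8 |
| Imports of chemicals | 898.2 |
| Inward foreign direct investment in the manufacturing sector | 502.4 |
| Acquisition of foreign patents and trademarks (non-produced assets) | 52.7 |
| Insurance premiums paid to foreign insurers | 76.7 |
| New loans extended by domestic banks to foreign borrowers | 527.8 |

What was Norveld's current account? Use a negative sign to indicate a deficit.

Goods: 609.1 - 446.8 + 789.3 - 1031.8 - 898.2 - 1494.3 = -2472.7
Services: -76.7 + 305.9 = 229.2
Primary income: -235.7
Current account = (-2472.7) + 229.2 + (-235.7) = -2479.2
(Excluded from the current account — financial account: foreign purchases of domestic corporate bonds 790.4, inward foreign direct investment in the manufacturing sector 502.4, new loans extended by domestic banks to foreign borrowers 527.8; capital account: acquisition of foreign patents and trademarks (non-produced assets) 52.7.)

-2479.2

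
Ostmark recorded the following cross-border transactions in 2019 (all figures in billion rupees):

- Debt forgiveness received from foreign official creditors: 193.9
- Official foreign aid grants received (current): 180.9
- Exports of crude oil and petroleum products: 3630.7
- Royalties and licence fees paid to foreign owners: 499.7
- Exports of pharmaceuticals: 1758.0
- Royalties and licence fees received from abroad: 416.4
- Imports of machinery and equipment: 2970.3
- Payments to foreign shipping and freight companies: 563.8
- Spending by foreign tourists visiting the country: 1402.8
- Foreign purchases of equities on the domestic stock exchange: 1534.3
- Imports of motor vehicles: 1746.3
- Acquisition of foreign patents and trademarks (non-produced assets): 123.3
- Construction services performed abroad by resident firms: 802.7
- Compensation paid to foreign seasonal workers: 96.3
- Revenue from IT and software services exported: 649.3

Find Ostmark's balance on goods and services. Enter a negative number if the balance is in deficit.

2879.8

Goods: 1758.0 - 1746.3 + 3630.7 - 2970.3 = 672.1
Services: 649.3 + 416.4 - 563.8 + 802.7 - 499.7 + 1402.8 = 2207.7
Trade balance = 672.1 + 2207.7 = 2879.8
(Excluded from the trade balance — capital account: debt forgiveness received from foreign official creditors 193.9, acquisition of foreign patents and trademarks (non-produced assets) 123.3; secondary income: official foreign aid grants received (current) 180.9; financial account: foreign purchases of equities on the domestic stock exchange 1534.3; primary income: compensation paid to foreign seasonal workers 96.3.)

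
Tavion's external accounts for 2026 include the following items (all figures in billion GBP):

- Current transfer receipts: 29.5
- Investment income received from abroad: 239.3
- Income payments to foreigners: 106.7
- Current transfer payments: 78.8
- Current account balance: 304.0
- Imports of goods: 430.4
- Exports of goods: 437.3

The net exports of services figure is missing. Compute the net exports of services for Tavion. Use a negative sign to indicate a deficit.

213.8

Current account = goods balance + services balance + net primary income + net secondary income
Sum of the known components = 90.2
Net exports of services = CA - (known components) = 304.0 - 90.2 = 213.8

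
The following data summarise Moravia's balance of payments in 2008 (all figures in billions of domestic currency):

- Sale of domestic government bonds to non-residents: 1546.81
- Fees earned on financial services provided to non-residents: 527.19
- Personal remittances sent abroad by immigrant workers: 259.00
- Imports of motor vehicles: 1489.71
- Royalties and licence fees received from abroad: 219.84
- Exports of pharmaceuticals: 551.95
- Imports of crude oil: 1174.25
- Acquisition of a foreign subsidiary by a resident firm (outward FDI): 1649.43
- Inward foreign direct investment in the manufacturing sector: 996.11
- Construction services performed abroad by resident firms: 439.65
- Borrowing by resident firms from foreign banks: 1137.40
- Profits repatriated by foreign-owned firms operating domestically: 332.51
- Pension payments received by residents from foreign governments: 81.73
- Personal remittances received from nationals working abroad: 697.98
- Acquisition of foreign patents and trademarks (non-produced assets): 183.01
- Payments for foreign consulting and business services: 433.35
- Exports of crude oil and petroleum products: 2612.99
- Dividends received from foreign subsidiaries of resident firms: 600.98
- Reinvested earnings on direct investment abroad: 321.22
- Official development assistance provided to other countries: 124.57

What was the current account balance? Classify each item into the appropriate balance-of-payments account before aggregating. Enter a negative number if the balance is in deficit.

Goods: -1489.71 - 1174.25 + 2612.99 + 551.95 = 500.98
Services: 219.84 + 527.19 - 433.35 + 439.65 = 753.33
Primary income: 321.22 - 332.51 + 600.98 = 589.69
Secondary income: -259.00 - 124.57 + 697.98 + 81.73 = 396.14
Current account = 500.98 + 753.33 + 589.69 + 396.14 = 2240.14
(Excluded from the current account — financial account: sale of domestic government bonds to non-residents 1546.81, acquisition of a foreign subsidiary by a resident firm (outward FDI) 1649.43, inward foreign direct investment in the manufacturing sector 996.11, borrowing by resident firms from foreign banks 1137.40; capital account: acquisition of foreign patents and trademarks (non-produced assets) 183.01.)

2240.14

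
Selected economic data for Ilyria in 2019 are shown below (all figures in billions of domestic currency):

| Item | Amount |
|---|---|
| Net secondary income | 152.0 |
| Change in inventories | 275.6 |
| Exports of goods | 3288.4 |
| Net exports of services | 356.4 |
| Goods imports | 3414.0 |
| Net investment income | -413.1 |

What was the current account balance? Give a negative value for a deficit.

Goods balance = 3288.4 - 3414.0 = -125.6
Services balance = 356.4
Trade balance (goods + services) = -125.6 + 356.4 = 230.8
Net primary income = -413.1
Net secondary income = 152.0
Current account = 230.8 + (-413.1) + 152.0 = -30.3

-30.3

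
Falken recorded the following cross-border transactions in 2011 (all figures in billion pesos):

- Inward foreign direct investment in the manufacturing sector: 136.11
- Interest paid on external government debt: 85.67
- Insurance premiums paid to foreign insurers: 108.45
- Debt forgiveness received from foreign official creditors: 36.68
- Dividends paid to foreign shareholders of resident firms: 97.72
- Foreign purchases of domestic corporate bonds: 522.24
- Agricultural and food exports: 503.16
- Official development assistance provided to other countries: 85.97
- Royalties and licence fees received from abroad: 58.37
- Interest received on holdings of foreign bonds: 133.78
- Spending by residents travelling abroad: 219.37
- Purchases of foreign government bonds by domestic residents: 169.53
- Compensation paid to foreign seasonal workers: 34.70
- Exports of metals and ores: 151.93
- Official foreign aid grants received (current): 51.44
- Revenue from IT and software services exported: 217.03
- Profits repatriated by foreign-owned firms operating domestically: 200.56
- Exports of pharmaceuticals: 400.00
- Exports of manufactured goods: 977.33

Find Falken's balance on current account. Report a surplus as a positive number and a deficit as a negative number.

1660.60

Goods: 151.93 + 400.00 + 503.16 + 977.33 = 2032.42
Services: 58.37 - 219.37 - 108.45 + 217.03 = -52.42
Primary income: 133.78 - 200.56 - 97.72 - 34.70 - 85.67 = -284.87
Secondary income: 51.44 - 85.97 = -34.53
Current account = 2032.42 + (-52.42) + (-284.87) + (-34.53) = 1660.60
(Excluded from the current account — financial account: inward foreign direct investment in the manufacturing sector 136.11, foreign purchases of domestic corporate bonds 522.24, purchases of foreign government bonds by domestic residents 169.53; capital account: debt forgiveness received from foreign official creditors 36.68.)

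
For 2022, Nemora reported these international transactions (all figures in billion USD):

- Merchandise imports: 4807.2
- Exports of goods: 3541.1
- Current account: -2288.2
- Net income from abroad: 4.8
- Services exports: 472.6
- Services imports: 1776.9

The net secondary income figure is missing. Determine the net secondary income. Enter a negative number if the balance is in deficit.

Current account = goods balance + services balance + net primary income + net secondary income
Sum of the known components = -2565.6
Net secondary income = CA - (known components) = -2288.2 - (-2565.6) = 277.4

277.4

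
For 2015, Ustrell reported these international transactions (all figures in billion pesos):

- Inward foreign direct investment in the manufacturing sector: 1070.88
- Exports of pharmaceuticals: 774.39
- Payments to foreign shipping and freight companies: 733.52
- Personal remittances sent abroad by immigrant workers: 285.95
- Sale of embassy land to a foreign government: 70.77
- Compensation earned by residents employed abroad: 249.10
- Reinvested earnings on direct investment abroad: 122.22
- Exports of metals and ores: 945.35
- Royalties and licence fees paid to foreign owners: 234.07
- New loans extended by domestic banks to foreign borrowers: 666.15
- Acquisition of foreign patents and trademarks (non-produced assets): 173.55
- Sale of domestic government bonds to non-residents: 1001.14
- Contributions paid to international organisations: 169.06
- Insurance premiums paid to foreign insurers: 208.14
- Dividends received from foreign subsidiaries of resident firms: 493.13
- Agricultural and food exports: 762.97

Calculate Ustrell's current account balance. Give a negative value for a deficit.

1716.42

Goods: 774.39 + 762.97 + 945.35 = 2482.71
Services: -733.52 - 234.07 - 208.14 = -1175.73
Primary income: 493.13 + 249.10 + 122.22 = 864.45
Secondary income: -169.06 - 285.95 = -455.01
Current account = 2482.71 + (-1175.73) + 864.45 + (-455.01) = 1716.42
(Excluded from the current account — financial account: inward foreign direct investment in the manufacturing sector 1070.88, new loans extended by domestic banks to foreign borrowers 666.15, sale of domestic government bonds to non-residents 1001.14; capital account: sale of embassy land to a foreign government 70.77, acquisition of foreign patents and trademarks (non-produced assets) 173.55.)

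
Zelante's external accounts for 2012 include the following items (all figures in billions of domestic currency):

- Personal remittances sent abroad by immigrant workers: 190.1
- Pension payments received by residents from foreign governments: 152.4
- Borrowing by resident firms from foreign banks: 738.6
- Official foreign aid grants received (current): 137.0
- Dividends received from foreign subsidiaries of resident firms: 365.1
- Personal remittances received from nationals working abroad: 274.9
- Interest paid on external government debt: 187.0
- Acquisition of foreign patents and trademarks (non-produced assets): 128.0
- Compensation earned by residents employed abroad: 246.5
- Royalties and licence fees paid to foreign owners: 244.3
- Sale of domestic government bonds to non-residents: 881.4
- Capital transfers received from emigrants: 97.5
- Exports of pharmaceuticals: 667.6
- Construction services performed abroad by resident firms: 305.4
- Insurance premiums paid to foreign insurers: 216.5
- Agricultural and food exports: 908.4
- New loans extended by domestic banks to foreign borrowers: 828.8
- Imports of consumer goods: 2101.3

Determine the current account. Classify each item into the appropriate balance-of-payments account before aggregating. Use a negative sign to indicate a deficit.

Goods: 667.6 + 908.4 - 2101.3 = -525.3
Services: 305.4 - 244.3 - 216.5 = -155.4
Primary income: -187.0 + 365.1 + 246.5 = 424.6
Secondary income: 152.4 - 190.1 + 274.9 + 137.0 = 374.2
Current account = (-525.3) + (-155.4) + 424.6 + 374.2 = 118.1
(Excluded from the current account — financial account: borrowing by resident firms from foreign banks 738.6, sale of domestic government bonds to non-residents 881.4, new loans extended by domestic banks to foreign borrowers 828.8; capital account: acquisition of foreign patents and trademarks (non-produced assets) 128.0, capital transfers received from emigrants 97.5.)

118.1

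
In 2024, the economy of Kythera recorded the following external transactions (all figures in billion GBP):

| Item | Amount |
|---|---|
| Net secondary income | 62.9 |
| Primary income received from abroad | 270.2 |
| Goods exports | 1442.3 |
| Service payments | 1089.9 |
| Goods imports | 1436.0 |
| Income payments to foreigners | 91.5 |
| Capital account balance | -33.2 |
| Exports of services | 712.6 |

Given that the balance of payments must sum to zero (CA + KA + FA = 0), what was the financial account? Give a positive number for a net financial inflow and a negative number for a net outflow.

Goods balance = 1442.3 - 1436.0 = 6.3
Services balance = 712.6 - 1089.9 = -377.3
Trade balance (goods + services) = 6.3 + (-377.3) = -371.0
Net primary income = 270.2 - 91.5 = 178.7
Net secondary income = 62.9
Current account = -371.0 + 178.7 + 62.9 = -129.4
Financial account = -(-129.4 + (-33.2)) = 162.6

162.6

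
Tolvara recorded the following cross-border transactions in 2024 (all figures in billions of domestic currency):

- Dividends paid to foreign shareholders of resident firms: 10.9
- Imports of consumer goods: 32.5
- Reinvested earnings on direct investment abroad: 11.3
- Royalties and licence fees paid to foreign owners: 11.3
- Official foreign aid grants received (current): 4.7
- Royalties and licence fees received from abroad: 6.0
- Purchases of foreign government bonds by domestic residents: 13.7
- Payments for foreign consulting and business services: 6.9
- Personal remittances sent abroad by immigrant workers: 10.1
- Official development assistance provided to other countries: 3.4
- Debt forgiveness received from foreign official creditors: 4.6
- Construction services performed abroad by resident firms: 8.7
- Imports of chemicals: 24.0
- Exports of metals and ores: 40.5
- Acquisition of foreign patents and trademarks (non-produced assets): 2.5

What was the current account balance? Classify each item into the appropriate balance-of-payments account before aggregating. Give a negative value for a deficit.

-27.9

Goods: 40.5 - 32.5 - 24.0 = -16.0
Services: -6.9 + 8.7 - 11.3 + 6.0 = -3.5
Primary income: 11.3 - 10.9 = 0.4
Secondary income: -3.4 + 4.7 - 10.1 = -8.8
Current account = (-16.0) + (-3.5) + 0.4 + (-8.8) = -27.9
(Excluded from the current account — financial account: purchases of foreign government bonds by domestic residents 13.7; capital account: debt forgiveness received from foreign official creditors 4.6, acquisition of foreign patents and trademarks (non-produced assets) 2.5.)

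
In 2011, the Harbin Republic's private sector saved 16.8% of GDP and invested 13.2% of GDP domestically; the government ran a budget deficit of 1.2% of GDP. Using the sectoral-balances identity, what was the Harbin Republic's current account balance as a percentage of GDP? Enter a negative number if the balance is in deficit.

2.4

By the sectoral-balances identity, CA = (S_private - I) + (T - G).
Private balance = 16.8 - 13.2 = 3.6
Government balance (T - G) = -1.2
CA = 3.6 + (-1.2) = 2.4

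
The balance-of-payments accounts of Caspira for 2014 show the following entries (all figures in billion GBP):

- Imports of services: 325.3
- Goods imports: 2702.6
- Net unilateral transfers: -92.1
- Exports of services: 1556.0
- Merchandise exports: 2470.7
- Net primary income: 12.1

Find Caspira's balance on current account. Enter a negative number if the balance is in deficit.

Goods balance = 2470.7 - 2702.6 = -231.9
Services balance = 1556.0 - 325.3 = 1230.7
Trade balance (goods + services) = -231.9 + 1230.7 = 998.8
Net primary income = 12.1
Net secondary income = -92.1
Current account = 998.8 + 12.1 + (-92.1) = 918.8

918.8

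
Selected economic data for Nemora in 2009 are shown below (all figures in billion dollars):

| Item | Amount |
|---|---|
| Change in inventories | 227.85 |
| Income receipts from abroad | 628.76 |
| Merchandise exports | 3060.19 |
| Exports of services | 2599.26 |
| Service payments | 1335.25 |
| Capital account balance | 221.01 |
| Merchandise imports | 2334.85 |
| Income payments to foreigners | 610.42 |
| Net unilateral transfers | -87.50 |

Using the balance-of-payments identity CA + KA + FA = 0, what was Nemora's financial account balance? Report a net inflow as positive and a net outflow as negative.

Goods balance = 3060.19 - 2334.85 = 725.34
Services balance = 2599.26 - 1335.25 = 1264.01
Trade balance (goods + services) = 725.34 + 1264.01 = 1989.35
Net primary income = 628.76 - 610.42 = 18.34
Net secondary income = -87.50
Current account = 1989.35 + 18.34 + (-87.50) = 1920.19
Financial account = -(1920.19 + 221.01) = -2141.20

-2141.20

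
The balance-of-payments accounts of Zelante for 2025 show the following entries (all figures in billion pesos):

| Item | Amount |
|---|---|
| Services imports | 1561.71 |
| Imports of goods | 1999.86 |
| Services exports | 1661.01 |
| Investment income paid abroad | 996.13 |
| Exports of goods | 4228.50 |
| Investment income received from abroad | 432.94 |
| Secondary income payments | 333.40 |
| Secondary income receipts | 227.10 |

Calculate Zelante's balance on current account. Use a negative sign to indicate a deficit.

Goods balance = 4228.50 - 1999.86 = 2228.64
Services balance = 1661.01 - 1561.71 = 99.30
Trade balance (goods + services) = 2228.64 + 99.30 = 2327.94
Net primary income = 432.94 - 996.13 = -563.19
Net secondary income = 227.10 - 333.40 = -106.30
Current account = 2327.94 + (-563.19) + (-106.30) = 1658.45

1658.45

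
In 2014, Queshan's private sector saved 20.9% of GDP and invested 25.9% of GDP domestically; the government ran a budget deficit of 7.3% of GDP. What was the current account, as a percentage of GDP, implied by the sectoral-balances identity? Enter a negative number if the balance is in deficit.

-12.3

By the sectoral-balances identity, CA = (S_private - I) + (T - G).
Private balance = 20.9 - 25.9 = -5.0
Government balance (T - G) = -7.3
CA = -5.0 + (-7.3) = -12.3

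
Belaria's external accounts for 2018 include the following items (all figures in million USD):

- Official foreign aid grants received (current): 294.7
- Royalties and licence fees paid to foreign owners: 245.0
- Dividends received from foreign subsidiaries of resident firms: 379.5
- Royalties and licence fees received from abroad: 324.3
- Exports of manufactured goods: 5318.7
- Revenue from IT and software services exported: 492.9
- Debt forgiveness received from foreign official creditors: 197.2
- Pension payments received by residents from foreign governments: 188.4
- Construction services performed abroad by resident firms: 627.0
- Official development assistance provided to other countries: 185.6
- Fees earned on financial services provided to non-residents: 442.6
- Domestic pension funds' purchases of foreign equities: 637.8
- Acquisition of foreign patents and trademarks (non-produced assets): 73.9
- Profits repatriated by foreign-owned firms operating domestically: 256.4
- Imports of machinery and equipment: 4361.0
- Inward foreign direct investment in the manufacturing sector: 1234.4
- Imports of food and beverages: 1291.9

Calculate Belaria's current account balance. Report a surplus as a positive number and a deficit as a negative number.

1728.2

Goods: -4361.0 - 1291.9 + 5318.7 = -334.2
Services: 442.6 + 627.0 + 492.9 + 324.3 - 245.0 = 1641.8
Primary income: -256.4 + 379.5 = 123.1
Secondary income: -185.6 + 188.4 + 294.7 = 297.5
Current account = (-334.2) + 1641.8 + 123.1 + 297.5 = 1728.2
(Excluded from the current account — capital account: debt forgiveness received from foreign official creditors 197.2, acquisition of foreign patents and trademarks (non-produced assets) 73.9; financial account: domestic pension funds' purchases of foreign equities 637.8, inward foreign direct investment in the manufacturing sector 1234.4.)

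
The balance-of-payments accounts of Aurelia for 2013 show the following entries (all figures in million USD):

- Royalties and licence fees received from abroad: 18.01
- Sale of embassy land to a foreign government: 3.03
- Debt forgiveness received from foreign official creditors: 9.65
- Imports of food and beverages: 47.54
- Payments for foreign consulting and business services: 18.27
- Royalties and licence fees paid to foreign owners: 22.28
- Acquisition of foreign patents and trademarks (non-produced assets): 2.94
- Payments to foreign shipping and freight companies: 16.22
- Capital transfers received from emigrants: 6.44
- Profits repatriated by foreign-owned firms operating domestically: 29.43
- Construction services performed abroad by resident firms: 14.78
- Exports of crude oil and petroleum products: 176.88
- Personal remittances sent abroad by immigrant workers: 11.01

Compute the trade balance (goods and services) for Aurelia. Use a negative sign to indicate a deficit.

105.36

Goods: -47.54 + 176.88 = 129.34
Services: -18.27 - 22.28 + 14.78 + 18.01 - 16.22 = -23.98
Trade balance = 129.34 + (-23.98) = 105.36
(Excluded from the trade balance — capital account: sale of embassy land to a foreign government 3.03, debt forgiveness received from foreign official creditors 9.65, acquisition of foreign patents and trademarks (non-produced assets) 2.94, capital transfers received from emigrants 6.44; primary income: profits repatriated by foreign-owned firms operating domestically 29.43; secondary income: personal remittances sent abroad by immigrant workers 11.01.)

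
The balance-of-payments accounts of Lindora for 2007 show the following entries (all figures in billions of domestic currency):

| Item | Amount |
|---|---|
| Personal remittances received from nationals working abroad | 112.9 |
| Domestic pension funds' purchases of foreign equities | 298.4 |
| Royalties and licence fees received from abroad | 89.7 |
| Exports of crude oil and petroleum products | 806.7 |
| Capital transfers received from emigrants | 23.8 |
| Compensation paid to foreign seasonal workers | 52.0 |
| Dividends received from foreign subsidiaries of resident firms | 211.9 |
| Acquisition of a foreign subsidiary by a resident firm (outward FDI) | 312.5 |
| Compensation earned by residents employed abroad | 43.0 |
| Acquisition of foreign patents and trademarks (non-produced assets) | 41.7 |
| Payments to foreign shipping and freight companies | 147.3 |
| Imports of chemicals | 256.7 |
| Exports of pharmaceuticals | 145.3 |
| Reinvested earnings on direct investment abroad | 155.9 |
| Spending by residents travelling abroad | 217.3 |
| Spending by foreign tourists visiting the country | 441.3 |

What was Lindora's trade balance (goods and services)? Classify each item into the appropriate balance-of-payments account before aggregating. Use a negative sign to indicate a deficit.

861.7

Goods: -256.7 + 145.3 + 806.7 = 695.3
Services: 441.3 - 217.3 - 147.3 + 89.7 = 166.4
Trade balance = 695.3 + 166.4 = 861.7
(Excluded from the trade balance — secondary income: personal remittances received from nationals working abroad 112.9; financial account: domestic pension funds' purchases of foreign equities 298.4, acquisition of a foreign subsidiary by a resident firm (outward FDI) 312.5; capital account: capital transfers received from emigrants 23.8, acquisition of foreign patents and trademarks (non-produced assets) 41.7; primary income: compensation paid to foreign seasonal workers 52.0, dividends received from foreign subsidiaries of resident firms 211.9, compensation earned by residents employed abroad 43.0, reinvested earnings on direct investment abroad 155.9.)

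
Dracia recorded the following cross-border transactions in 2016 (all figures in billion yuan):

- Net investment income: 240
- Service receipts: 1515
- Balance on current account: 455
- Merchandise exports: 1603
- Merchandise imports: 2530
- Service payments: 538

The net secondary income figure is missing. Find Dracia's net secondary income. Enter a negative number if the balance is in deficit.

165

Current account = goods balance + services balance + net primary income + net secondary income
Sum of the known components = 290
Net secondary income = CA - (known components) = 455 - 290 = 165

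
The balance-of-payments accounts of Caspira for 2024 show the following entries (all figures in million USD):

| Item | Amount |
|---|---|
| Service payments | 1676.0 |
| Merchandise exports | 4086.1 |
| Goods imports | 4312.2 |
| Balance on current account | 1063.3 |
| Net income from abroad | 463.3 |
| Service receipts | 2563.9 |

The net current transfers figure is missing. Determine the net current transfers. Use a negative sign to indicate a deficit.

Current account = goods balance + services balance + net primary income + net secondary income
Sum of the known components = 1125.1
Net current transfers = CA - (known components) = 1063.3 - 1125.1 = -61.8

-61.8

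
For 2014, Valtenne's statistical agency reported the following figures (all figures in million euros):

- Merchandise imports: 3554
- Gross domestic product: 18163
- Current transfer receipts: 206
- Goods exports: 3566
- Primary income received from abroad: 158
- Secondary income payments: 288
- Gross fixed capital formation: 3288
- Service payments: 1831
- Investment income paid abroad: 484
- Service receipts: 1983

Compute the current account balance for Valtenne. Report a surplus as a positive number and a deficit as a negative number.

-244

Goods balance = 3566 - 3554 = 12
Services balance = 1983 - 1831 = 152
Trade balance (goods + services) = 12 + 152 = 164
Net primary income = 158 - 484 = -326
Net secondary income = 206 - 288 = -82
Current account = 164 + (-326) + (-82) = -244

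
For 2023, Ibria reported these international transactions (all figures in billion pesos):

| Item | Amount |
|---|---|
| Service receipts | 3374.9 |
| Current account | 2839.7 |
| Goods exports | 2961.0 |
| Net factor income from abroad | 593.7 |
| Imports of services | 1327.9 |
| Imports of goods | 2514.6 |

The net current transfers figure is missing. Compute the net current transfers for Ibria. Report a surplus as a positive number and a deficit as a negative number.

Current account = goods balance + services balance + net primary income + net secondary income
Sum of the known components = 3087.1
Net current transfers = CA - (known components) = 2839.7 - 3087.1 = -247.4

-247.4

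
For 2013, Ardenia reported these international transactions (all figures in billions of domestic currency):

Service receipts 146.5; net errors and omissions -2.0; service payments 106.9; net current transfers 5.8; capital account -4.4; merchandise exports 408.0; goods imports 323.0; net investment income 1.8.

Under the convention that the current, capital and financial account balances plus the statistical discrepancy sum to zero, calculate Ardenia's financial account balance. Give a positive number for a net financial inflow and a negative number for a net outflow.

Goods balance = 408.0 - 323.0 = 85.0
Services balance = 146.5 - 106.9 = 39.6
Trade balance (goods + services) = 85.0 + 39.6 = 124.6
Net primary income = 1.8
Net secondary income = 5.8
Current account = 124.6 + 1.8 + 5.8 = 132.2
Financial account = -(132.2 + (-4.4) + (-2.0)) = -125.8

-125.8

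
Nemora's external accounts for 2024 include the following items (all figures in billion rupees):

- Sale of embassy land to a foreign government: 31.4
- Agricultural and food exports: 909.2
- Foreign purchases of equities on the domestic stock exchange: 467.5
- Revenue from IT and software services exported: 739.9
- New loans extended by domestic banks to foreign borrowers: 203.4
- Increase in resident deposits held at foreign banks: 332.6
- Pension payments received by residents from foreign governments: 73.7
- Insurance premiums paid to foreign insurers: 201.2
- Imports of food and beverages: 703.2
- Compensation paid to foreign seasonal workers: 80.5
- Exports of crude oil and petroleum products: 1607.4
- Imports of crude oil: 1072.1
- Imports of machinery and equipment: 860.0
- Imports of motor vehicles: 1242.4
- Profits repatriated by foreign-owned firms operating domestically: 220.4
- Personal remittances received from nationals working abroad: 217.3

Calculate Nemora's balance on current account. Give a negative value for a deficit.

-832.3

Goods: -1072.1 - 703.2 - 1242.4 - 860.0 + 1607.4 + 909.2 = -1361.1
Services: -201.2 + 739.9 = 538.7
Primary income: -80.5 - 220.4 = -300.9
Secondary income: 73.7 + 217.3 = 291.0
Current account = (-1361.1) + 538.7 + (-300.9) + 291.0 = -832.3
(Excluded from the current account — capital account: sale of embassy land to a foreign government 31.4; financial account: foreign purchases of equities on the domestic stock exchange 467.5, new loans extended by domestic banks to foreign borrowers 203.4, increase in resident deposits held at foreign banks 332.6.)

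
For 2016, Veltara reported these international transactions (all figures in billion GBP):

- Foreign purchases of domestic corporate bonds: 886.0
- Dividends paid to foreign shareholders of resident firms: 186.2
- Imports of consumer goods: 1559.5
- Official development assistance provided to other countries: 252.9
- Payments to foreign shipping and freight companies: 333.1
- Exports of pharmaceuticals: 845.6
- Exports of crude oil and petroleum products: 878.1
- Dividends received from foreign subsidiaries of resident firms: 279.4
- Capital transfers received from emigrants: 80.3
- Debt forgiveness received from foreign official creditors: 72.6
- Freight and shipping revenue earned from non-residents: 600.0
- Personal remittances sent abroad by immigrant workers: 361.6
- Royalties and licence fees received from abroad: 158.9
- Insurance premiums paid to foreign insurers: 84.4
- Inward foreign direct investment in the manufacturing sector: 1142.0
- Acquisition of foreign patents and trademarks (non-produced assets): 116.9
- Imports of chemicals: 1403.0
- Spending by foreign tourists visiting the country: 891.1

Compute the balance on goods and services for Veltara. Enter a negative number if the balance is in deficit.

-6.3

Goods: -1559.5 + 878.1 + 845.6 - 1403.0 = -1238.8
Services: 891.1 + 600.0 - 84.4 - 333.1 + 158.9 = 1232.5
Trade balance = -1238.8 + 1232.5 = -6.3
(Excluded from the trade balance — financial account: foreign purchases of domestic corporate bonds 886.0, inward foreign direct investment in the manufacturing sector 1142.0; primary income: dividends paid to foreign shareholders of resident firms 186.2, dividends received from foreign subsidiaries of resident firms 279.4; secondary income: official development assistance provided to other countries 252.9, personal remittances sent abroad by immigrant workers 361.6; capital account: capital transfers received from emigrants 80.3, debt forgiveness received from foreign official creditors 72.6, acquisition of foreign patents and trademarks (non-produced assets) 116.9.)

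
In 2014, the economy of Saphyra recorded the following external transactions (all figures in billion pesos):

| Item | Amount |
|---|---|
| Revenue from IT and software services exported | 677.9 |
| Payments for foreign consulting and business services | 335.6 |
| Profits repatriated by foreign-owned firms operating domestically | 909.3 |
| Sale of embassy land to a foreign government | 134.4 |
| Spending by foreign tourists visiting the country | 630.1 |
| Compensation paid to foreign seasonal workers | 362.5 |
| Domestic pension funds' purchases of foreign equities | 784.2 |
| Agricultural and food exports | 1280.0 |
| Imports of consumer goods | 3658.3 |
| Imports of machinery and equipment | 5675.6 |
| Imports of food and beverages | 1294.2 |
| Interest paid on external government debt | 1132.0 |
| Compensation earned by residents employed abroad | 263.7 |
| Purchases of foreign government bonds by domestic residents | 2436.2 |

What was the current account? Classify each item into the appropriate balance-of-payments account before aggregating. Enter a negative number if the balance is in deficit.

-10515.8

Goods: 1280.0 - 5675.6 - 3658.3 - 1294.2 = -9348.1
Services: 677.9 + 630.1 - 335.6 = 972.4
Primary income: -362.5 - 909.3 - 1132.0 + 263.7 = -2140.1
Current account = (-9348.1) + 972.4 + (-2140.1) = -10515.8
(Excluded from the current account — capital account: sale of embassy land to a foreign government 134.4; financial account: domestic pension funds' purchases of foreign equities 784.2, purchases of foreign government bonds by domestic residents 2436.2.)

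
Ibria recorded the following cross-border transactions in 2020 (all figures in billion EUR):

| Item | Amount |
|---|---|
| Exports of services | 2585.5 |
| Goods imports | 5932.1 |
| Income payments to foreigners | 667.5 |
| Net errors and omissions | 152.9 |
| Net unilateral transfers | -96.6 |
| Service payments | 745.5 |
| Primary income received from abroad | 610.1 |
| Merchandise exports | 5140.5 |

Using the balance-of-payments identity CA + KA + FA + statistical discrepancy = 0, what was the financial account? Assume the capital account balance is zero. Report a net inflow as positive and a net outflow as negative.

-1047.3

Goods balance = 5140.5 - 5932.1 = -791.6
Services balance = 2585.5 - 745.5 = 1840.0
Trade balance (goods + services) = -791.6 + 1840.0 = 1048.4
Net primary income = 610.1 - 667.5 = -57.4
Net secondary income = -96.6
Current account = 1048.4 + (-57.4) + (-96.6) = 894.4
Financial account = -(894.4 + 152.9) = -1047.3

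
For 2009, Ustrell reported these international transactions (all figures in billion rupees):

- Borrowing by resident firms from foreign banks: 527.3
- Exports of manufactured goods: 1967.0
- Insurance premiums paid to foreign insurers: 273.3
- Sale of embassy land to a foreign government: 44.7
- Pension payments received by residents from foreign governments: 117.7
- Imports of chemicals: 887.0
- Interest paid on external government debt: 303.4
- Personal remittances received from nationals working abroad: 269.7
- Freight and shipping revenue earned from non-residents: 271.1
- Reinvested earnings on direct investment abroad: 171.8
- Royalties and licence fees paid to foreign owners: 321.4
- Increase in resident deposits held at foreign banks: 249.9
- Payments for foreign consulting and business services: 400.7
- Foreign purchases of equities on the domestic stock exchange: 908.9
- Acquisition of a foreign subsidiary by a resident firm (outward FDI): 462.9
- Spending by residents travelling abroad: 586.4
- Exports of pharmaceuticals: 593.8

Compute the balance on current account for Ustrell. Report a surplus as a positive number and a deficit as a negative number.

618.9

Goods: 1967.0 + 593.8 - 887.0 = 1673.8
Services: -321.4 - 273.3 - 586.4 - 400.7 + 271.1 = -1310.7
Primary income: -303.4 + 171.8 = -131.6
Secondary income: 269.7 + 117.7 = 387.4
Current account = 1673.8 + (-1310.7) + (-131.6) + 387.4 = 618.9
(Excluded from the current account — financial account: borrowing by resident firms from foreign banks 527.3, increase in resident deposits held at foreign banks 249.9, foreign purchases of equities on the domestic stock exchange 908.9, acquisition of a foreign subsidiary by a resident firm (outward FDI) 462.9; capital account: sale of embassy land to a foreign government 44.7.)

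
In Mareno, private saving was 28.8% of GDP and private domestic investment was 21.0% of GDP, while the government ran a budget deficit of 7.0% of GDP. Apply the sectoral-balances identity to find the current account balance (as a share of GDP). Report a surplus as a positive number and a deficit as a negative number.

By the sectoral-balances identity, CA = (S_private - I) + (T - G).
Private balance = 28.8 - 21.0 = 7.8
Government balance (T - G) = -7.0
CA = 7.8 + (-7.0) = 0.8

0.8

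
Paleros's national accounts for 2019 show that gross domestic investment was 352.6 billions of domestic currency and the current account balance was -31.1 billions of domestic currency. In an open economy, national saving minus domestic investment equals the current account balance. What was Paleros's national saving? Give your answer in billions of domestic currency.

S = I + CA = 352.6 + (-31.1) = 321.5

321.5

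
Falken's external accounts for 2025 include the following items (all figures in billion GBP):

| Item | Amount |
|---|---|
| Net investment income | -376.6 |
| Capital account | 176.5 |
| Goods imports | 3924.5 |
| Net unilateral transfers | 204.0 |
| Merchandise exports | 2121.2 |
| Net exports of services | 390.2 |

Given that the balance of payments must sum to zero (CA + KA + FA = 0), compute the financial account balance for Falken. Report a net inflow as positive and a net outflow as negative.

1409.2

Goods balance = 2121.2 - 3924.5 = -1803.3
Services balance = 390.2
Trade balance (goods + services) = -1803.3 + 390.2 = -1413.1
Net primary income = -376.6
Net secondary income = 204.0
Current account = -1413.1 + (-376.6) + 204.0 = -1585.7
Financial account = -(-1585.7 + 176.5) = 1409.2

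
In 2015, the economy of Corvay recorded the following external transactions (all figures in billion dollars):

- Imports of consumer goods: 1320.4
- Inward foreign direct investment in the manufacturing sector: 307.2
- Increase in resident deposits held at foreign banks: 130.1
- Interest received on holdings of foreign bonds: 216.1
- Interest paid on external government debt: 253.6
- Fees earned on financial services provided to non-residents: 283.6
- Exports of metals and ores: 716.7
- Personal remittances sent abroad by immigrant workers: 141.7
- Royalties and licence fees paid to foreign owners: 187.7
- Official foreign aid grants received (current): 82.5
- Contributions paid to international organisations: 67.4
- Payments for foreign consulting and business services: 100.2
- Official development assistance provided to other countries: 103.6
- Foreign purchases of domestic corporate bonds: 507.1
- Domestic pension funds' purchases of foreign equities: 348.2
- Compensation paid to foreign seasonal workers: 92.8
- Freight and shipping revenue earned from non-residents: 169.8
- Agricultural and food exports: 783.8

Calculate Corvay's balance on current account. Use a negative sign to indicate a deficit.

-14.9

Goods: -1320.4 + 716.7 + 783.8 = 180.1
Services: -187.7 + 283.6 + 169.8 - 100.2 = 165.5
Primary income: 216.1 - 253.6 - 92.8 = -130.3
Secondary income: -103.6 - 67.4 + 82.5 - 141.7 = -230.2
Current account = 180.1 + 165.5 + (-130.3) + (-230.2) = -14.9
(Excluded from the current account — financial account: inward foreign direct investment in the manufacturing sector 307.2, increase in resident deposits held at foreign banks 130.1, foreign purchases of domestic corporate bonds 507.1, domestic pension funds' purchases of foreign equities 348.2.)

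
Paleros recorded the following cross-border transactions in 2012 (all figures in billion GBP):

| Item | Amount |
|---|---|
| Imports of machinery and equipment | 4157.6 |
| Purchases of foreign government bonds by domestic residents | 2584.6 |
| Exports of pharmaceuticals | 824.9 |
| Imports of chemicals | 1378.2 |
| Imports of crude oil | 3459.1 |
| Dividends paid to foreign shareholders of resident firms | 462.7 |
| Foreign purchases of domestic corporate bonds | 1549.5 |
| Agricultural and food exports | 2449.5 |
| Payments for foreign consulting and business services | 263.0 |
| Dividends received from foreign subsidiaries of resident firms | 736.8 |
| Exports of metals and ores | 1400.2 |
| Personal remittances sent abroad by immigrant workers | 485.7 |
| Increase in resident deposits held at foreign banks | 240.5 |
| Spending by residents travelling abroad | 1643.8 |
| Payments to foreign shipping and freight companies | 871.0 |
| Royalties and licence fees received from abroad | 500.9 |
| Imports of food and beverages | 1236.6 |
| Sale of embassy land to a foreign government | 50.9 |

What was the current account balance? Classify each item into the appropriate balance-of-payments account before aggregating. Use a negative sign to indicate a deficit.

Goods: 2449.5 - 1236.6 - 3459.1 + 824.9 - 1378.2 - 4157.6 + 1400.2 = -5556.9
Services: -263.0 + 500.9 - 1643.8 - 871.0 = -2276.9
Primary income: 736.8 - 462.7 = 274.1
Secondary income: -485.7
Current account = (-5556.9) + (-2276.9) + 274.1 + (-485.7) = -8045.4
(Excluded from the current account — financial account: purchases of foreign government bonds by domestic residents 2584.6, foreign purchases of domestic corporate bonds 1549.5, increase in resident deposits held at foreign banks 240.5; capital account: sale of embassy land to a foreign government 50.9.)

-8045.4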